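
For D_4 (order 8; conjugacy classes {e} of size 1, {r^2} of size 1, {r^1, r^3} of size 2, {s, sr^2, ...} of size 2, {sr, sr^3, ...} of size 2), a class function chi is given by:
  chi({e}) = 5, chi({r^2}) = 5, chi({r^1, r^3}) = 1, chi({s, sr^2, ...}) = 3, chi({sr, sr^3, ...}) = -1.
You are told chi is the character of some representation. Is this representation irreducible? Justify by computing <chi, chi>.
Not irreducible (reducible): <chi, chi> = 9 > 1.

Details: <chi, chi> = (1/|G|) sum_C |C| * |chi(C)|^2 = (1/8)[1*|5|^2 + 1*|5|^2 + 2*|1|^2 + 2*|3|^2 + 2*|-1|^2]
  = (1/8)[(25) + (25) + (2) + (18) + (2)] = 72/8 = 9.
A character is irreducible iff <chi, chi> = 1, so this representation is reducible.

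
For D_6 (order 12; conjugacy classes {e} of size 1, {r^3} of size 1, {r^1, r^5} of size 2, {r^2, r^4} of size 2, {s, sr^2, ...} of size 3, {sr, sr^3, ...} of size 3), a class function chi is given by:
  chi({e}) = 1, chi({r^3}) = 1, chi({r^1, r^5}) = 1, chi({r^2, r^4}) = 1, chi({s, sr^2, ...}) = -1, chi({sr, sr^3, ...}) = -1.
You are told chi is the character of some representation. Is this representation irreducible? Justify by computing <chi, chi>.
Irreducible: <chi, chi> = 1.

Proof sketch: <chi, chi> = (1/|G|) sum_C |C| * |chi(C)|^2 = (1/12)[1*|1|^2 + 1*|1|^2 + 2*|1|^2 + 2*|1|^2 + 3*|-1|^2 + 3*|-1|^2]
  = (1/12)[(1) + (1) + (2) + (2) + (3) + (3)] = 12/12 = 1.
A character is irreducible iff <chi, chi> = 1, so this representation is irreducible.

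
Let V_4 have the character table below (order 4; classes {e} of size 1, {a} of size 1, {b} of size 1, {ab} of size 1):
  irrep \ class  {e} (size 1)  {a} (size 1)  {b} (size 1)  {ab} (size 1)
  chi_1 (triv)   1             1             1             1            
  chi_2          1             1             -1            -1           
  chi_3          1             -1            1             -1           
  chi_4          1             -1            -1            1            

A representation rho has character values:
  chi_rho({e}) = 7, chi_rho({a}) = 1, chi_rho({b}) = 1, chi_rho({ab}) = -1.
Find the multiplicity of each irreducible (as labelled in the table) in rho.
Multiplicities: chi_1: 2, chi_2: 2, chi_3: 2, chi_4: 1.

Solution. Use <chi_rho, chi> = (1/|G|) sum_C |C| * chi_rho(C) * conj(chi(C)) with |G| = 4 for each irreducible chi in the table:
  <chi_rho, chi_1> = (1/4)[1*(7)*conj(1) + 1*(1)*conj(1) + 1*(1)*conj(1) + 1*(-1)*conj(1)]
      = (1/4)[(7) + (1) + (1) + (-1)] = 8/4 = 2
  <chi_rho, chi_2> = (1/4)[1*(7)*conj(1) + 1*(1)*conj(1) + 1*(1)*conj(-1) + 1*(-1)*conj(-1)]
      = (1/4)[(7) + (1) + (-1) + (1)] = 8/4 = 2
  <chi_rho, chi_3> = (1/4)[1*(7)*conj(1) + 1*(1)*conj(-1) + 1*(1)*conj(1) + 1*(-1)*conj(-1)]
      = (1/4)[(7) + (-1) + (1) + (1)] = 8/4 = 2
  <chi_rho, chi_4> = (1/4)[1*(7)*conj(1) + 1*(1)*conj(-1) + 1*(1)*conj(-1) + 1*(-1)*conj(1)]
      = (1/4)[(7) + (-1) + (-1) + (-1)] = 4/4 = 1
Dimension check: dim(rho) = sum (mult * dim) = 2*1 + 2*1 + 2*1 + 1*1 = 7 = chi_rho(e) = 7.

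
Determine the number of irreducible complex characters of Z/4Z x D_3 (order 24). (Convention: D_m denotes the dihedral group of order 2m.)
12

Solution. The number of irreducible complex representations of a finite group equals its number of conjugacy classes. For a direct product, #classes(G x H) = #classes(G) * #classes(H). Z/4Z has 4 classes (abelian), D_3 has 3 classes, so 4 * 3 = 12, so Z/4Z x D_3 (order 24) has exactly 12 irreducible complex representations.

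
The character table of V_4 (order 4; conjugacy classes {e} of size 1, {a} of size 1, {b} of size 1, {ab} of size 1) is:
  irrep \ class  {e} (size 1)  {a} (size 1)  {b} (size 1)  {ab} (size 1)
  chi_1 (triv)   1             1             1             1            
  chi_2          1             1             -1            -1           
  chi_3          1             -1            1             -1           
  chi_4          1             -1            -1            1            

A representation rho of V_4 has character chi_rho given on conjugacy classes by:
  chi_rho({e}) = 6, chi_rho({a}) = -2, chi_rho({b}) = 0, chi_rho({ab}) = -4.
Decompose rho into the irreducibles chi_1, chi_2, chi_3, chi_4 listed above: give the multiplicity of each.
Multiplicities: chi_1: 0, chi_2: 2, chi_3: 3, chi_4: 1.

Justification: Use <chi_rho, chi> = (1/|G|) sum_C |C| * chi_rho(C) * conj(chi(C)) with |G| = 4 for each irreducible chi in the table:
  <chi_rho, chi_1> = (1/4)[1*(6)*conj(1) + 1*(-2)*conj(1) + 1*(0)*conj(1) + 1*(-4)*conj(1)]
      = (1/4)[(6) + (-2) + (0) + (-4)] = 0/4 = 0
  <chi_rho, chi_2> = (1/4)[1*(6)*conj(1) + 1*(-2)*conj(1) + 1*(0)*conj(-1) + 1*(-4)*conj(-1)]
      = (1/4)[(6) + (-2) + (0) + (4)] = 8/4 = 2
  <chi_rho, chi_3> = (1/4)[1*(6)*conj(1) + 1*(-2)*conj(-1) + 1*(0)*conj(1) + 1*(-4)*conj(-1)]
      = (1/4)[(6) + (2) + (0) + (4)] = 12/4 = 3
  <chi_rho, chi_4> = (1/4)[1*(6)*conj(1) + 1*(-2)*conj(-1) + 1*(0)*conj(-1) + 1*(-4)*conj(1)]
      = (1/4)[(6) + (2) + (0) + (-4)] = 4/4 = 1
Dimension check: dim(rho) = sum (mult * dim) = 0*1 + 2*1 + 3*1 + 1*1 = 6 = chi_rho(e) = 6.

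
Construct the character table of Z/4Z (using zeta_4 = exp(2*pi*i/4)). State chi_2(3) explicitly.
Character table of Z/4Z (irreps indexed chi_0,...,chi_3 with chi_k(m) = zeta_4^(k*m), zeta_4 = exp(2*pi*i/4)):
  irrep \ class  {0} (size 1)  {1} (size 1)  {2} (size 1)  {3} (size 1)
  chi_0          1             1             1             1           
  chi_1          1             I             -1            -I          
  chi_2          1             -1            1             -1          
  chi_3          1             -I            -1            I           

Spot check: chi_2(3) = zeta_4^(2*3) = zeta_4^6 = -1.

Argument: Z/4Z is abelian, so all 4 irreducible complex representations are 1-dimensional. They are given by chi_k(m) = zeta_4^(k*m) for k = 0,...,3. Row orthogonality: sum_m chi_k(m) conj(chi_l(m)) = 4 * [k = l].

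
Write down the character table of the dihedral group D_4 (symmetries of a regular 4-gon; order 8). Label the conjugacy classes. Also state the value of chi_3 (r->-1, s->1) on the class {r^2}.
Conjugacy classes: {e} of size 1, {r^2} of size 1, {r^1, r^3} of size 2, {s, sr^2, ...} of size 2, {sr, sr^3, ...} of size 2.
Character table:
  irrep \ class              {e} (size 1)  {r^2} (size 1)  {r^1, r^3} (size 2)  {s, sr^2, ...} (size 2)  {sr, sr^3, ...} (size 2)
  chi_1 (triv)               1             1               1                    1                        1                       
  chi_2 (sign: r->1, s->-1)  1             1               1                    -1                       -1                      
  chi_3 (r->-1, s->1)        1             1               -1                   1                        -1                      
  chi_4 (r->-1, s->-1)       1             1               -1                   -1                       1                       
  chi_5 (2d, j=1)            2             -2              0                    0                        0                       

Spot check: chi_3 (r->-1, s->1) on {r^2} = 1.

Reasoning: D_4 has order 2*4 = 8 with 5 conjugacy classes, hence 5 irreducibles. Sum of squared dims 1 + 1 + 1 + 1 + 4 = 8 = |G|. Linear characters come from the abelianisation; the 2-dimensional irreps have character r^k -> 2*cos(2*pi*j*k/4), reflections -> 0.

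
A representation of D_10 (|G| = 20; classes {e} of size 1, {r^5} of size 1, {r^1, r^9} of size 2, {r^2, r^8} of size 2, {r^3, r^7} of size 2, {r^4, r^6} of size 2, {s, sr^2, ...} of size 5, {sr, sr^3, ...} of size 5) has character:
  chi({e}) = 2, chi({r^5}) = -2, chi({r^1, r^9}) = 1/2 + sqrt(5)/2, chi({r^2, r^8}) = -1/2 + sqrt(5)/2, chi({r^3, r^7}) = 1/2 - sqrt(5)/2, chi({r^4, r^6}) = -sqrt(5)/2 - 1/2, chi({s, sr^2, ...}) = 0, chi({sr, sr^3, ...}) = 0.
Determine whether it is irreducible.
Irreducible: <chi, chi> = 1.

Proof sketch: <chi, chi> = (1/|G|) sum_C |C| * |chi(C)|^2 = (1/20)[1*|2|^2 + 1*|-2|^2 + 2*|1/2 + sqrt(5)/2|^2 + 2*|-1/2 + sqrt(5)/2|^2 + 2*|1/2 - sqrt(5)/2|^2 + 2*|-sqrt(5)/2 - 1/2|^2 + 5*|0|^2 + 5*|0|^2]
  = (1/20)[(4) + (4) + (sqrt(5) + 3) + (3 - sqrt(5)) + (3 - sqrt(5)) + (sqrt(5) + 3) + (0) + (0)] = 20/20 = 1.
A character is irreducible iff <chi, chi> = 1, so this representation is irreducible.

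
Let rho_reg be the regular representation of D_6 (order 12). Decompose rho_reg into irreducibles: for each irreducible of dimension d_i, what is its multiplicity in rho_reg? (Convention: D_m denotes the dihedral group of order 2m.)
Each irreducible V_i of dimension d_i appears with multiplicity d_i, i.e. rho_reg = (direct sum over all irreducibles V_i) d_i V_i. The irreducible dimensions for D_6 are 1, 1, 1, 1, 2, 2: 4 irreducibles of dimension 1, each with multiplicity 1; 2 irreducibles of dimension 2, each with multiplicity 2. Total dimension 4*1*1 + 2*2*2 = 12 = |G|.

Argument: General theorem: in the regular representation of a finite group G, each irreducible appears with multiplicity equal to its dimension. Check: dim(rho_reg) = sum d_i^2 = 1 + 1 + 1 + 1 + 4 + 4 = 12 = |G|.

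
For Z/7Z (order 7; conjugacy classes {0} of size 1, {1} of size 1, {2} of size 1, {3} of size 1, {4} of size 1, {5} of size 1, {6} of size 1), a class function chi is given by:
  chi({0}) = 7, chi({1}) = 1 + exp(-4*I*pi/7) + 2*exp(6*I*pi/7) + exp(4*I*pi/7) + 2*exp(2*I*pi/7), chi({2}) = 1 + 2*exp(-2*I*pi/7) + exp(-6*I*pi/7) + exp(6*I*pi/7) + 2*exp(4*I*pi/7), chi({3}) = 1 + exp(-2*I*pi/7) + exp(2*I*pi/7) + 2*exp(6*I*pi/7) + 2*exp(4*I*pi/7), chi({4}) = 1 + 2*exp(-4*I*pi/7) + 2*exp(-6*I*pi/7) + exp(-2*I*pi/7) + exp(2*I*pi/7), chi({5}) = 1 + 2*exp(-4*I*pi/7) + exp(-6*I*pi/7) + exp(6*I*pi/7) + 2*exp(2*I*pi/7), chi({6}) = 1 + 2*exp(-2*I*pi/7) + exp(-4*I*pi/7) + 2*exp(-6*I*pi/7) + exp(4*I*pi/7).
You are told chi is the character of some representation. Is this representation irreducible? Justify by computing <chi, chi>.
Not irreducible (reducible): <chi, chi> = 11 > 1.

Reasoning: <chi, chi> = (1/|G|) sum_C |C| * |chi(C)|^2 = (1/7)[1*|7|^2 + 1*|1 + exp(-4*I*pi/7) + 2*exp(6*I*pi/7) + exp(4*I*pi/7) + 2*exp(2*I*pi/7)|^2 + 1*|1 + 2*exp(-2*I*pi/7) + exp(-6*I*pi/7) + exp(6*I*pi/7) + 2*exp(4*I*pi/7)|^2 + 1*|1 + exp(-2*I*pi/7) + exp(2*I*pi/7) + 2*exp(6*I*pi/7) + 2*exp(4*I*pi/7)|^2 + 1*|1 + 2*exp(-4*I*pi/7) + 2*exp(-6*I*pi/7) + exp(-2*I*pi/7) + exp(2*I*pi/7)|^2 + 1*|1 + 2*exp(-4*I*pi/7) + exp(-6*I*pi/7) + exp(6*I*pi/7) + 2*exp(2*I*pi/7)|^2 + 1*|1 + 2*exp(-2*I*pi/7) + exp(-4*I*pi/7) + 2*exp(-6*I*pi/7) + exp(4*I*pi/7)|^2]
  = (1/7)[(49) + (11 + 8*exp(-4*I*pi/7) + 6*exp(-2*I*pi/7) + 5*exp(-6*I*pi/7) + 5*exp(6*I*pi/7) + 6*exp(2*I*pi/7) + 8*exp(4*I*pi/7)) + (11 + 6*exp(-4*I*pi/7) + 5*exp(-2*I*pi/7) + 8*exp(-6*I*pi/7) + 8*exp(6*I*pi/7) + 5*exp(2*I*pi/7) + 6*exp(4*I*pi/7)) + (11 + 8*exp(-2*I*pi/7) + 5*exp(-4*I*pi/7) + 6*exp(-6*I*pi/7) + 6*exp(6*I*pi/7) + 5*exp(4*I*pi/7) + 8*exp(2*I*pi/7)) + (11 + 8*exp(-2*I*pi/7) + 5*exp(-4*I*pi/7) + 6*exp(-6*I*pi/7) + 6*exp(6*I*pi/7) + 5*exp(4*I*pi/7) + 8*exp(2*I*pi/7)) + (11 + 6*exp(-4*I*pi/7) + 5*exp(-2*I*pi/7) + 8*exp(-6*I*pi/7) + 8*exp(6*I*pi/7) + 5*exp(2*I*pi/7) + 6*exp(4*I*pi/7)) + (11 + 8*exp(-4*I*pi/7) + 6*exp(-2*I*pi/7) + 5*exp(-6*I*pi/7) + 5*exp(6*I*pi/7) + 6*exp(2*I*pi/7) + 8*exp(4*I*pi/7))] = 77/7 = 11.
(Exp terms are combined using exp(i*s)*conj(exp(i*t)) = exp(i*(s-t)), and sums of them are collapsed using the identity that for every m > 1 the m distinct m-th roots of unity sum to 0, e.g. 1 + exp(2*I*pi/3) + exp(-2*I*pi/3) = 0.)
A character is irreducible iff <chi, chi> = 1, so this representation is reducible.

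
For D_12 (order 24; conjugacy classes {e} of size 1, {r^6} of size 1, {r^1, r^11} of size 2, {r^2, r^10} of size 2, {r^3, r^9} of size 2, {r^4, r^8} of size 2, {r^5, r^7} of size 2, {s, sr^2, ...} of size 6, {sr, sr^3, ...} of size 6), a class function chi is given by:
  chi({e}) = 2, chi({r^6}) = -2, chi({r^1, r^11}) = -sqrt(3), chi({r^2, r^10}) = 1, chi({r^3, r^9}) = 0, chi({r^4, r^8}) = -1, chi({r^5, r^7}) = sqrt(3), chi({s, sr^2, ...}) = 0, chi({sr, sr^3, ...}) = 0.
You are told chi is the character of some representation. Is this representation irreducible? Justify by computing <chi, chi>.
Irreducible: <chi, chi> = 1.

Details: <chi, chi> = (1/|G|) sum_C |C| * |chi(C)|^2 = (1/24)[1*|2|^2 + 1*|-2|^2 + 2*|-sqrt(3)|^2 + 2*|1|^2 + 2*|0|^2 + 2*|-1|^2 + 2*|sqrt(3)|^2 + 6*|0|^2 + 6*|0|^2]
  = (1/24)[(4) + (4) + (6) + (2) + (0) + (2) + (6) + (0) + (0)] = 24/24 = 1.
A character is irreducible iff <chi, chi> = 1, so this representation is irreducible.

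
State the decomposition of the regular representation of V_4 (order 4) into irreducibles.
Each irreducible V_i of dimension d_i appears with multiplicity d_i, i.e. rho_reg = (direct sum over all irreducibles V_i) d_i V_i. The irreducible dimensions for V_4 are 1, 1, 1, 1: 4 irreducibles of dimension 1, each with multiplicity 1. Total dimension 4*1*1 = 4 = |G|.

Details: General theorem: in the regular representation of a finite group G, each irreducible appears with multiplicity equal to its dimension. Check: dim(rho_reg) = sum d_i^2 = 1 + 1 + 1 + 1 = 4 = |G|.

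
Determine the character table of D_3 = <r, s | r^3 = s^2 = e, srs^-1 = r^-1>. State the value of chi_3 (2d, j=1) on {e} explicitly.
Conjugacy classes: {e} of size 1, {r^1, r^2} of size 2, {s, sr, ..., sr^2} of size 3.
Character table:
  irrep \ class              {e} (size 1)  {r^1, r^2} (size 2)  {s, sr, ..., sr^2} (size 3)
  chi_1 (triv)               1             1                    1                          
  chi_2 (sign: r->1, s->-1)  1             1                    -1                         
  chi_3 (2d, j=1)            2             -1                   0                          

Spot check: chi_3 (2d, j=1) on {e} = 2.

Details: D_3 has order 2*3 = 6 with 3 conjugacy classes, hence 3 irreducibles. Sum of squared dims 1 + 1 + 4 = 6 = |G|. Linear characters come from the abelianisation; the 2-dimensional irreps have character r^k -> 2*cos(2*pi*j*k/3), reflections -> 0.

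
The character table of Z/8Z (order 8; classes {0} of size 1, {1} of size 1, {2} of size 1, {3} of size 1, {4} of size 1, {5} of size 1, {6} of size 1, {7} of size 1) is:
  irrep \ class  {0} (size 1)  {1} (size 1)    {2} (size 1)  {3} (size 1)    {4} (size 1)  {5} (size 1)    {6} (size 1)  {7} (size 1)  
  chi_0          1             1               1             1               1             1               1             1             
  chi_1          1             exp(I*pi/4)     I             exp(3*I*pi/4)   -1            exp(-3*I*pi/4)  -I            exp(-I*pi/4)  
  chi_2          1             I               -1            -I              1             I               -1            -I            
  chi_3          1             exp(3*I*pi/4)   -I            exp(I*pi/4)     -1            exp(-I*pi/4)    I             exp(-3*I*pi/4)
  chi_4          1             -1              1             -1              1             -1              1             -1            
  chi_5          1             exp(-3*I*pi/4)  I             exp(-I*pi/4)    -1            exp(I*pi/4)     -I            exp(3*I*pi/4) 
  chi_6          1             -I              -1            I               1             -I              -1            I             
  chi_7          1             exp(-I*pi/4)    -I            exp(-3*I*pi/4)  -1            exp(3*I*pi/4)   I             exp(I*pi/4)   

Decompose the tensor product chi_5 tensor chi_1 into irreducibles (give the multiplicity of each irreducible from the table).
chi_5 tensor chi_1 = chi_6 (all other irreducibles have multiplicity 0).

Justification: The character of a tensor product is the pointwise product (chi_5 * chi_1)(C) = chi_5(C) * chi_1(C):
  {0}: (1)*(1), {1}: (exp(-3*I*pi/4))*(exp(I*pi/4)), {2}: (I)*(I), {3}: (exp(-I*pi/4))*(exp(3*I*pi/4)), {4}: (-1)*(-1), {5}: (exp(I*pi/4))*(exp(-3*I*pi/4)), {6}: (-I)*(-I), {7}: (exp(3*I*pi/4))*(exp(-I*pi/4))
so (chi_5 * chi_1) takes values
  {0} -> 1, {1} -> -I, {2} -> -1, {3} -> I, {4} -> 1, {5} -> -I, {6} -> -1, {7} -> I.
Now take the inner product of this character with each irreducible chi from the table, <chi_5*chi_1, chi> = (1/8) sum_C |C| (chi_5*chi_1)(C) conj(chi(C)):
  <chi_5*chi_1, chi_0> = (1/8)[1*(1)*conj(1) + 1*(-I)*conj(1) + 1*(-1)*conj(1) + 1*(I)*conj(1) + 1*(1)*conj(1) + 1*(-I)*conj(1) + 1*(-1)*conj(1) + 1*(I)*conj(1)]
      = (1/8)[(1) + (-I) + (-1) + (I) + (1) + (-I) + (-1) + (I)] = 0/8 = 0
  <chi_5*chi_1, chi_1> = (1/8)[1*(1)*conj(1) + 1*(-I)*conj(exp(I*pi/4)) + 1*(-1)*conj(I) + 1*(I)*conj(exp(3*I*pi/4)) + 1*(1)*conj(-1) + 1*(-I)*conj(exp(-3*I*pi/4)) + 1*(-1)*conj(-I) + 1*(I)*conj(exp(-I*pi/4))]
      = (1/8)[(1) + (-exp(I*pi/4)) + (I) + (exp(-I*pi/4)) + (-1) + (-exp(-3*I*pi/4)) + (-I) + (exp(3*I*pi/4))] = 0/8 = 0
  <chi_5*chi_1, chi_2> = (1/8)[1*(1)*conj(1) + 1*(-I)*conj(I) + 1*(-1)*conj(-1) + 1*(I)*conj(-I) + 1*(1)*conj(1) + 1*(-I)*conj(I) + 1*(-1)*conj(-1) + 1*(I)*conj(-I)]
      = (1/8)[(1) + (-1) + (1) + (-1) + (1) + (-1) + (1) + (-1)] = 0/8 = 0
  <chi_5*chi_1, chi_3> = (1/8)[1*(1)*conj(1) + 1*(-I)*conj(exp(3*I*pi/4)) + 1*(-1)*conj(-I) + 1*(I)*conj(exp(I*pi/4)) + 1*(1)*conj(-1) + 1*(-I)*conj(exp(-I*pi/4)) + 1*(-1)*conj(I) + 1*(I)*conj(exp(-3*I*pi/4))]
      = (1/8)[(1) + (-exp(-I*pi/4)) + (-I) + (exp(I*pi/4)) + (-1) + (-exp(3*I*pi/4)) + (I) + (exp(-3*I*pi/4))] = 0/8 = 0
  <chi_5*chi_1, chi_4> = (1/8)[1*(1)*conj(1) + 1*(-I)*conj(-1) + 1*(-1)*conj(1) + 1*(I)*conj(-1) + 1*(1)*conj(1) + 1*(-I)*conj(-1) + 1*(-1)*conj(1) + 1*(I)*conj(-1)]
      = (1/8)[(1) + (I) + (-1) + (-I) + (1) + (I) + (-1) + (-I)] = 0/8 = 0
  <chi_5*chi_1, chi_5> = (1/8)[1*(1)*conj(1) + 1*(-I)*conj(exp(-3*I*pi/4)) + 1*(-1)*conj(I) + 1*(I)*conj(exp(-I*pi/4)) + 1*(1)*conj(-1) + 1*(-I)*conj(exp(I*pi/4)) + 1*(-1)*conj(-I) + 1*(I)*conj(exp(3*I*pi/4))]
      = (1/8)[(1) + (-exp(-3*I*pi/4)) + (I) + (exp(3*I*pi/4)) + (-1) + (-exp(I*pi/4)) + (-I) + (exp(-I*pi/4))] = 0/8 = 0
  <chi_5*chi_1, chi_6> = (1/8)[1*(1)*conj(1) + 1*(-I)*conj(-I) + 1*(-1)*conj(-1) + 1*(I)*conj(I) + 1*(1)*conj(1) + 1*(-I)*conj(-I) + 1*(-1)*conj(-1) + 1*(I)*conj(I)]
      = (1/8)[(1) + (1) + (1) + (1) + (1) + (1) + (1) + (1)] = 8/8 = 1
  <chi_5*chi_1, chi_7> = (1/8)[1*(1)*conj(1) + 1*(-I)*conj(exp(-I*pi/4)) + 1*(-1)*conj(-I) + 1*(I)*conj(exp(-3*I*pi/4)) + 1*(1)*conj(-1) + 1*(-I)*conj(exp(3*I*pi/4)) + 1*(-1)*conj(I) + 1*(I)*conj(exp(I*pi/4))]
      = (1/8)[(1) + (-exp(3*I*pi/4)) + (-I) + (exp(-3*I*pi/4)) + (-1) + (-exp(-I*pi/4)) + (I) + (exp(I*pi/4))] = 0/8 = 0
(Exp terms are combined using exp(i*s)*conj(exp(i*t)) = exp(i*(s-t)), and sums of them are collapsed using the identity that for every m > 1 the m distinct m-th roots of unity sum to 0, e.g. 1 + exp(2*I*pi/3) + exp(-2*I*pi/3) = 0.)
Hence the multiplicities are chi_6: 1. Dimension check: dim(chi_5)*dim(chi_1) = 1*1 = 1 and sum (mult * dim) = 1*1 = 1.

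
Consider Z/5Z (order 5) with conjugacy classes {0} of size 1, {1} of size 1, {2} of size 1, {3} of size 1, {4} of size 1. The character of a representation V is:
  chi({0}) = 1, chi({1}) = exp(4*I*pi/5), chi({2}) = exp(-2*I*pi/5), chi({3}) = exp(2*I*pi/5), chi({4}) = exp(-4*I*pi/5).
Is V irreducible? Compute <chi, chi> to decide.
Irreducible: <chi, chi> = 1.

Explanation: <chi, chi> = (1/|G|) sum_C |C| * |chi(C)|^2 = (1/5)[1*|1|^2 + 1*|exp(4*I*pi/5)|^2 + 1*|exp(-2*I*pi/5)|^2 + 1*|exp(2*I*pi/5)|^2 + 1*|exp(-4*I*pi/5)|^2]
  = (1/5)[(1) + (1) + (1) + (1) + (1)] = 5/5 = 1.
(Exp terms are combined using exp(i*s)*conj(exp(i*t)) = exp(i*(s-t)), and sums of them are collapsed using the identity that for every m > 1 the m distinct m-th roots of unity sum to 0, e.g. 1 + exp(2*I*pi/3) + exp(-2*I*pi/3) = 0.)
A character is irreducible iff <chi, chi> = 1, so this representation is irreducible.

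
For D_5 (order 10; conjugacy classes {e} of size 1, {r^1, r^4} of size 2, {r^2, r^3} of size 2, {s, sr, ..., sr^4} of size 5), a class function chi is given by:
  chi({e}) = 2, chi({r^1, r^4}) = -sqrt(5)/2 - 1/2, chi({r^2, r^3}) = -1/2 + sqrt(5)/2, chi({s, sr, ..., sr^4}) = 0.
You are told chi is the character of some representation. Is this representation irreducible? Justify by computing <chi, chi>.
Irreducible: <chi, chi> = 1.

Explanation: <chi, chi> = (1/|G|) sum_C |C| * |chi(C)|^2 = (1/10)[1*|2|^2 + 2*|-sqrt(5)/2 - 1/2|^2 + 2*|-1/2 + sqrt(5)/2|^2 + 5*|0|^2]
  = (1/10)[(4) + (sqrt(5) + 3) + (3 - sqrt(5)) + (0)] = 10/10 = 1.
A character is irreducible iff <chi, chi> = 1, so this representation is irreducible.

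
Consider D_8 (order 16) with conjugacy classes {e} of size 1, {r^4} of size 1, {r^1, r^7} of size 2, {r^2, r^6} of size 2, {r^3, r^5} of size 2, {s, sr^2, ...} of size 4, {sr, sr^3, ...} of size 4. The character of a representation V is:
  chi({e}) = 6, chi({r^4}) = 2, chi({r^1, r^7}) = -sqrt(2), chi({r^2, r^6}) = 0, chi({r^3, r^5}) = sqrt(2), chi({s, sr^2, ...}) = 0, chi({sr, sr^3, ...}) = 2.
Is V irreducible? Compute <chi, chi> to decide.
Not irreducible (reducible): <chi, chi> = 4 > 1.

Argument: <chi, chi> = (1/|G|) sum_C |C| * |chi(C)|^2 = (1/16)[1*|6|^2 + 1*|2|^2 + 2*|-sqrt(2)|^2 + 2*|0|^2 + 2*|sqrt(2)|^2 + 4*|0|^2 + 4*|2|^2]
  = (1/16)[(36) + (4) + (4) + (0) + (4) + (0) + (16)] = 64/16 = 4.
A character is irreducible iff <chi, chi> = 1, so this representation is reducible.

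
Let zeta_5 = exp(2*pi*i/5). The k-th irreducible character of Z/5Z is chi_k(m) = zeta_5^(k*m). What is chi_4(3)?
chi_4(3) = zeta_5^12 = exp(4*I*pi/5)

Explanation: chi_4(3) = zeta_5^(4*3) = zeta_5^12. Since zeta_5^5 = 1, this equals zeta_5^2 = exp(2*pi*i*2/5) = exp(4*I*pi/5).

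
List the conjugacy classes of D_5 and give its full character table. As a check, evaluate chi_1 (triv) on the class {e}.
Conjugacy classes: {e} of size 1, {r^1, r^4} of size 2, {r^2, r^3} of size 2, {s, sr, ..., sr^4} of size 5.
Character table:
  irrep \ class              {e} (size 1)  {r^1, r^4} (size 2)  {r^2, r^3} (size 2)  {s, sr, ..., sr^4} (size 5)
  chi_1 (triv)               1             1                    1                    1                          
  chi_2 (sign: r->1, s->-1)  1             1                    1                    -1                         
  chi_3 (2d, j=1)            2             -1/2 + sqrt(5)/2     -sqrt(5)/2 - 1/2     0                          
  chi_4 (2d, j=2)            2             -sqrt(5)/2 - 1/2     -1/2 + sqrt(5)/2     0                          

Spot check: chi_1 (triv) on {e} = 1.

Derivation: D_5 has order 2*5 = 10 with 4 conjugacy classes, hence 4 irreducibles. Sum of squared dims 1 + 1 + 4 + 4 = 10 = |G|. Linear characters come from the abelianisation; the 2-dimensional irreps have character r^k -> 2*cos(2*pi*j*k/5), reflections -> 0.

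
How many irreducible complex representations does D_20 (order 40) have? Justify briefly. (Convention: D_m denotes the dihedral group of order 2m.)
13

Proof sketch: The number of irreducible complex representations of a finite group equals its number of conjugacy classes. D_20 has 13 conjugacy classes (n/2 + 3 for n even), so D_20 (order 40) has exactly 13 irreducible complex representations.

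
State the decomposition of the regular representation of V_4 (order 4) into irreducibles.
Each irreducible V_i of dimension d_i appears with multiplicity d_i, i.e. rho_reg = (direct sum over all irreducibles V_i) d_i V_i. The irreducible dimensions for V_4 are 1, 1, 1, 1: 4 irreducibles of dimension 1, each with multiplicity 1. Total dimension 4*1*1 = 4 = |G|.

Derivation: General theorem: in the regular representation of a finite group G, each irreducible appears with multiplicity equal to its dimension. Check: dim(rho_reg) = sum d_i^2 = 1 + 1 + 1 + 1 = 4 = |G|.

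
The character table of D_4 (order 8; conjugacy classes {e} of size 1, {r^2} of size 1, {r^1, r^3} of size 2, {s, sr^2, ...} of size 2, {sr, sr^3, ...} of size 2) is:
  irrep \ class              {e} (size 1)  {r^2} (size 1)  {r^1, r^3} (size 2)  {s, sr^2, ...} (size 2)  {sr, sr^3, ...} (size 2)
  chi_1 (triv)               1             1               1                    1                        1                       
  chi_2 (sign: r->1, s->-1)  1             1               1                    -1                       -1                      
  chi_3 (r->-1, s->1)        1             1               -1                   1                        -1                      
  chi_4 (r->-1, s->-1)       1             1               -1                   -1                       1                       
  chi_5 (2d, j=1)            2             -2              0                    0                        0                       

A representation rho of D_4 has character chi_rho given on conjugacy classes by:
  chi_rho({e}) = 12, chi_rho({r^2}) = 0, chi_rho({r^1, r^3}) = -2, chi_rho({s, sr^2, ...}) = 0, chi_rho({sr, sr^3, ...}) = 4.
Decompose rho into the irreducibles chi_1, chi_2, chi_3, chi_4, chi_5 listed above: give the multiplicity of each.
Multiplicities: chi_1: 2, chi_2: 0, chi_3: 1, chi_4: 3, chi_5: 3.

Explanation: Use <chi_rho, chi> = (1/|G|) sum_C |C| * chi_rho(C) * conj(chi(C)) with |G| = 8 for each irreducible chi in the table:
  <chi_rho, chi_1> = (1/8)[1*(12)*conj(1) + 1*(0)*conj(1) + 2*(-2)*conj(1) + 2*(0)*conj(1) + 2*(4)*conj(1)]
      = (1/8)[(12) + (0) + (-4) + (0) + (8)] = 16/8 = 2
  <chi_rho, chi_2> = (1/8)[1*(12)*conj(1) + 1*(0)*conj(1) + 2*(-2)*conj(1) + 2*(0)*conj(-1) + 2*(4)*conj(-1)]
      = (1/8)[(12) + (0) + (-4) + (0) + (-8)] = 0/8 = 0
  <chi_rho, chi_3> = (1/8)[1*(12)*conj(1) + 1*(0)*conj(1) + 2*(-2)*conj(-1) + 2*(0)*conj(1) + 2*(4)*conj(-1)]
      = (1/8)[(12) + (0) + (4) + (0) + (-8)] = 8/8 = 1
  <chi_rho, chi_4> = (1/8)[1*(12)*conj(1) + 1*(0)*conj(1) + 2*(-2)*conj(-1) + 2*(0)*conj(-1) + 2*(4)*conj(1)]
      = (1/8)[(12) + (0) + (4) + (0) + (8)] = 24/8 = 3
  <chi_rho, chi_5> = (1/8)[1*(12)*conj(2) + 1*(0)*conj(-2) + 2*(-2)*conj(0) + 2*(0)*conj(0) + 2*(4)*conj(0)]
      = (1/8)[(24) + (0) + (0) + (0) + (0)] = 24/8 = 3
Dimension check: dim(rho) = sum (mult * dim) = 2*1 + 0*1 + 1*1 + 3*1 + 3*2 = 12 = chi_rho(e) = 12.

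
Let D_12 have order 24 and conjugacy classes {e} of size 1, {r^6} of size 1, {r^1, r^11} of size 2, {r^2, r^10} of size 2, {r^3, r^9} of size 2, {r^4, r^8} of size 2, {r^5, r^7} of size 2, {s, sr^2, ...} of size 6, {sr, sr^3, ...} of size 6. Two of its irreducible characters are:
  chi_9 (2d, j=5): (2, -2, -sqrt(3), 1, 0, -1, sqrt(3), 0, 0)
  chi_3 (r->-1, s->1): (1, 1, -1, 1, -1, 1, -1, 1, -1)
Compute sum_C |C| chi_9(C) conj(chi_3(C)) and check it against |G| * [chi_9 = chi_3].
Sum = 0; so <chi_9, chi_3> = 0 (distinct irreducibles are orthogonal).

Working: Compute term by term over conjugacy classes (|C| * chi_9(C) * conj(chi_3(C))):
  1*(2)*conj(1) + 1*(-2)*conj(1) + 2*(-sqrt(3))*conj(-1) + 2*(1)*conj(1) + 2*(0)*conj(-1) + 2*(-1)*conj(1) + 2*(sqrt(3))*conj(-1) + 6*(0)*conj(1) + 6*(0)*conj(-1)
  = (2) + (-2) + (2*sqrt(3)) + (2) + (0) + (-2) + (-2*sqrt(3)) + (0) + (0)
  = 0.
Dividing by |G| = 24 gives 0/24 = 0, matching the row-orthogonality relation <chi_9, chi_3> = [chi_9 = chi_3].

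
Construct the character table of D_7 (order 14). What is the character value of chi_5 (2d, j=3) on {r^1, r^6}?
Conjugacy classes: {e} of size 1, {r^1, r^6} of size 2, {r^2, r^5} of size 2, {r^3, r^4} of size 2, {s, sr, ..., sr^6} of size 7.
Character table:
  irrep \ class              {e} (size 1)  {r^1, r^6} (size 2)  {r^2, r^5} (size 2)  {r^3, r^4} (size 2)  {s, sr, ..., sr^6} (size 7)
  chi_1 (triv)               1             1                    1                    1                    1                          
  chi_2 (sign: r->1, s->-1)  1             1                    1                    1                    -1                         
  chi_3 (2d, j=1)            2             2*cos(2*pi/7)        -2*cos(3*pi/7)       -2*cos(pi/7)         0                          
  chi_4 (2d, j=2)            2             -2*cos(3*pi/7)       -2*cos(pi/7)         2*cos(2*pi/7)        0                          
  chi_5 (2d, j=3)            2             -2*cos(pi/7)         2*cos(2*pi/7)        -2*cos(3*pi/7)       0                          

Spot check: chi_5 (2d, j=3) on {r^1, r^6} = -2*cos(pi/7).

Why: D_7 has order 2*7 = 14 with 5 conjugacy classes, hence 5 irreducibles. Sum of squared dims 1 + 1 + 4 + 4 + 4 = 14 = |G|. Linear characters come from the abelianisation; the 2-dimensional irreps have character r^k -> 2*cos(2*pi*j*k/7), reflections -> 0.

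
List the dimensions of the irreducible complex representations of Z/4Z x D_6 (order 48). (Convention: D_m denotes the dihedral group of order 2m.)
Dimensions: 1, 1, 1, 1, 1, 1, 1, 1, 1, 1, 1, 1, 1, 1, 1, 1, 2, 2, 2, 2, 2, 2, 2, 2

Proof sketch: There are 24 irreducibles (= number of conjugacy classes). Their dimensions d_i satisfy sum d_i^2 = |G| = 48: 1 + 1 + 1 + 1 + 1 + 1 + 1 + 1 + 1 + 1 + 1 + 1 + 1 + 1 + 1 + 1 + 4 + 4 + 4 + 4 + 4 + 4 + 4 + 4 = 48. (For the product with Z/4Z: each of the 4 1-dim characters of Z/4Z tensors with each irrep of D_6, giving 4 copies of each D_6-dimension.)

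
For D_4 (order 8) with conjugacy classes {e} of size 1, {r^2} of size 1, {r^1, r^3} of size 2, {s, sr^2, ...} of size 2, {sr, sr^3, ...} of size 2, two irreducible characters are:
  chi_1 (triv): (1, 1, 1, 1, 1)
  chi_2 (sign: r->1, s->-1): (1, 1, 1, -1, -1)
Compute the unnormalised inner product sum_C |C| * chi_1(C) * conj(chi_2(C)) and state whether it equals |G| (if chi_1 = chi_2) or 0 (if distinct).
Sum = 0; so <chi_1, chi_2> = 0 (distinct irreducibles are orthogonal).

Justification: Compute term by term over conjugacy classes (|C| * chi_1(C) * conj(chi_2(C))):
  1*(1)*conj(1) + 1*(1)*conj(1) + 2*(1)*conj(1) + 2*(1)*conj(-1) + 2*(1)*conj(-1)
  = (1) + (1) + (2) + (-2) + (-2)
  = 0.
Dividing by |G| = 8 gives 0/8 = 0, matching the row-orthogonality relation <chi_1, chi_2> = [chi_1 = chi_2].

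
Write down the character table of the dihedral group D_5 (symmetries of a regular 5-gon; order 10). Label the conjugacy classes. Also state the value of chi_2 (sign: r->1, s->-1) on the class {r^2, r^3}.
Conjugacy classes: {e} of size 1, {r^1, r^4} of size 2, {r^2, r^3} of size 2, {s, sr, ..., sr^4} of size 5.
Character table:
  irrep \ class              {e} (size 1)  {r^1, r^4} (size 2)  {r^2, r^3} (size 2)  {s, sr, ..., sr^4} (size 5)
  chi_1 (triv)               1             1                    1                    1                          
  chi_2 (sign: r->1, s->-1)  1             1                    1                    -1                         
  chi_3 (2d, j=1)            2             -1/2 + sqrt(5)/2     -sqrt(5)/2 - 1/2     0                          
  chi_4 (2d, j=2)            2             -sqrt(5)/2 - 1/2     -1/2 + sqrt(5)/2     0                          

Spot check: chi_2 (sign: r->1, s->-1) on {r^2, r^3} = 1.

Explanation: D_5 has order 2*5 = 10 with 4 conjugacy classes, hence 4 irreducibles. Sum of squared dims 1 + 1 + 4 + 4 = 10 = |G|. Linear characters come from the abelianisation; the 2-dimensional irreps have character r^k -> 2*cos(2*pi*j*k/5), reflections -> 0.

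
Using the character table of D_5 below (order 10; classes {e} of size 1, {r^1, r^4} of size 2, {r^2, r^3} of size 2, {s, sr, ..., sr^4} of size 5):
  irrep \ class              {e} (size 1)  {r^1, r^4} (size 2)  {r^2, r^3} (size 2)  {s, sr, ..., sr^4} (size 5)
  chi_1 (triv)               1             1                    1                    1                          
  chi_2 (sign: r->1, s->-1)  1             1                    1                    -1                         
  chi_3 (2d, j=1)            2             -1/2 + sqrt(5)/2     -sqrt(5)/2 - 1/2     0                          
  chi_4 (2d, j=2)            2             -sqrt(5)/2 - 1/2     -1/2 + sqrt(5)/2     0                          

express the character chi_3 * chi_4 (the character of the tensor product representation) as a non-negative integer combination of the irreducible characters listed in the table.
chi_3 tensor chi_4 = chi_3 + chi_4 (all other irreducibles have multiplicity 0).

Working: The character of a tensor product is the pointwise product (chi_3 * chi_4)(C) = chi_3(C) * chi_4(C):
  {e}: (2)*(2), {r^1, r^4}: (-1/2 + sqrt(5)/2)*(-sqrt(5)/2 - 1/2), {r^2, r^3}: (-sqrt(5)/2 - 1/2)*(-1/2 + sqrt(5)/2), {s, sr, ..., sr^4}: (0)*(0)
so (chi_3 * chi_4) takes values
  {e} -> 4, {r^1, r^4} -> -1, {r^2, r^3} -> -1, {s, sr, ..., sr^4} -> 0.
Now take the inner product of this character with each irreducible chi from the table, <chi_3*chi_4, chi> = (1/10) sum_C |C| (chi_3*chi_4)(C) conj(chi(C)):
  <chi_3*chi_4, chi_1> = (1/10)[1*(4)*conj(1) + 2*(-1)*conj(1) + 2*(-1)*conj(1) + 5*(0)*conj(1)]
      = (1/10)[(4) + (-2) + (-2) + (0)] = 0/10 = 0
  <chi_3*chi_4, chi_2> = (1/10)[1*(4)*conj(1) + 2*(-1)*conj(1) + 2*(-1)*conj(1) + 5*(0)*conj(-1)]
      = (1/10)[(4) + (-2) + (-2) + (0)] = 0/10 = 0
  <chi_3*chi_4, chi_3> = (1/10)[1*(4)*conj(2) + 2*(-1)*conj(-1/2 + sqrt(5)/2) + 2*(-1)*conj(-sqrt(5)/2 - 1/2) + 5*(0)*conj(0)]
      = (1/10)[(8) + (1 - sqrt(5)) + (1 + sqrt(5)) + (0)] = 10/10 = 1
  <chi_3*chi_4, chi_4> = (1/10)[1*(4)*conj(2) + 2*(-1)*conj(-sqrt(5)/2 - 1/2) + 2*(-1)*conj(-1/2 + sqrt(5)/2) + 5*(0)*conj(0)]
      = (1/10)[(8) + (1 + sqrt(5)) + (1 - sqrt(5)) + (0)] = 10/10 = 1
Hence the multiplicities are chi_3: 1, chi_4: 1. Dimension check: dim(chi_3)*dim(chi_4) = 2*2 = 4 and sum (mult * dim) = 1*2 + 1*2 = 4.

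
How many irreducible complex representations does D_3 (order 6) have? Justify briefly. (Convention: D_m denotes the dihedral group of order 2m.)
3

Working: The number of irreducible complex representations of a finite group equals its number of conjugacy classes. D_3 has 3 conjugacy classes ((n+3)/2 for n odd), so D_3 (order 6) has exactly 3 irreducible complex representations.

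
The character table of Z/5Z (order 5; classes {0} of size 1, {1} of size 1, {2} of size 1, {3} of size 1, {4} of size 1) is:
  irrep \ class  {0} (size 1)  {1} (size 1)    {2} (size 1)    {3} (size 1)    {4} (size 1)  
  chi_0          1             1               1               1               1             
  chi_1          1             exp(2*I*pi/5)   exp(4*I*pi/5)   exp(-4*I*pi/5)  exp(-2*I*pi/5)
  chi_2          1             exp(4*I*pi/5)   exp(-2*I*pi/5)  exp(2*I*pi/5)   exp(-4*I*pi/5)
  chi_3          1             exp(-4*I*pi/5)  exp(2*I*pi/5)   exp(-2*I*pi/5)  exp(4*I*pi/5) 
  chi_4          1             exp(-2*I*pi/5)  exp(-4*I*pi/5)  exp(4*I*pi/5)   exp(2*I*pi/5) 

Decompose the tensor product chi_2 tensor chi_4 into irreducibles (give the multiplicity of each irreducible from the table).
chi_2 tensor chi_4 = chi_1 (all other irreducibles have multiplicity 0).

Argument: The character of a tensor product is the pointwise product (chi_2 * chi_4)(C) = chi_2(C) * chi_4(C):
  {0}: (1)*(1), {1}: (exp(4*I*pi/5))*(exp(-2*I*pi/5)), {2}: (exp(-2*I*pi/5))*(exp(-4*I*pi/5)), {3}: (exp(2*I*pi/5))*(exp(4*I*pi/5)), {4}: (exp(-4*I*pi/5))*(exp(2*I*pi/5))
so (chi_2 * chi_4) takes values
  {0} -> 1, {1} -> exp(2*I*pi/5), {2} -> exp(4*I*pi/5), {3} -> exp(-4*I*pi/5), {4} -> exp(-2*I*pi/5).
Now take the inner product of this character with each irreducible chi from the table, <chi_2*chi_4, chi> = (1/5) sum_C |C| (chi_2*chi_4)(C) conj(chi(C)):
  <chi_2*chi_4, chi_0> = (1/5)[1*(1)*conj(1) + 1*(exp(2*I*pi/5))*conj(1) + 1*(exp(4*I*pi/5))*conj(1) + 1*(exp(-4*I*pi/5))*conj(1) + 1*(exp(-2*I*pi/5))*conj(1)]
      = (1/5)[(1) + (exp(2*I*pi/5)) + (exp(4*I*pi/5)) + (exp(-4*I*pi/5)) + (exp(-2*I*pi/5))] = 0/5 = 0
  <chi_2*chi_4, chi_1> = (1/5)[1*(1)*conj(1) + 1*(exp(2*I*pi/5))*conj(exp(2*I*pi/5)) + 1*(exp(4*I*pi/5))*conj(exp(4*I*pi/5)) + 1*(exp(-4*I*pi/5))*conj(exp(-4*I*pi/5)) + 1*(exp(-2*I*pi/5))*conj(exp(-2*I*pi/5))]
      = (1/5)[(1) + (1) + (1) + (1) + (1)] = 5/5 = 1
  <chi_2*chi_4, chi_2> = (1/5)[1*(1)*conj(1) + 1*(exp(2*I*pi/5))*conj(exp(4*I*pi/5)) + 1*(exp(4*I*pi/5))*conj(exp(-2*I*pi/5)) + 1*(exp(-4*I*pi/5))*conj(exp(2*I*pi/5)) + 1*(exp(-2*I*pi/5))*conj(exp(-4*I*pi/5))]
      = (1/5)[(1) + (exp(-2*I*pi/5)) + (exp(-4*I*pi/5)) + (exp(4*I*pi/5)) + (exp(2*I*pi/5))] = 0/5 = 0
  <chi_2*chi_4, chi_3> = (1/5)[1*(1)*conj(1) + 1*(exp(2*I*pi/5))*conj(exp(-4*I*pi/5)) + 1*(exp(4*I*pi/5))*conj(exp(2*I*pi/5)) + 1*(exp(-4*I*pi/5))*conj(exp(-2*I*pi/5)) + 1*(exp(-2*I*pi/5))*conj(exp(4*I*pi/5))]
      = (1/5)[(1) + (exp(-4*I*pi/5)) + (exp(2*I*pi/5)) + (exp(-2*I*pi/5)) + (exp(4*I*pi/5))] = 0/5 = 0
  <chi_2*chi_4, chi_4> = (1/5)[1*(1)*conj(1) + 1*(exp(2*I*pi/5))*conj(exp(-2*I*pi/5)) + 1*(exp(4*I*pi/5))*conj(exp(-4*I*pi/5)) + 1*(exp(-4*I*pi/5))*conj(exp(4*I*pi/5)) + 1*(exp(-2*I*pi/5))*conj(exp(2*I*pi/5))]
      = (1/5)[(1) + (exp(4*I*pi/5)) + (exp(-2*I*pi/5)) + (exp(2*I*pi/5)) + (exp(-4*I*pi/5))] = 0/5 = 0
(Exp terms are combined using exp(i*s)*conj(exp(i*t)) = exp(i*(s-t)), and sums of them are collapsed using the identity that for every m > 1 the m distinct m-th roots of unity sum to 0, e.g. 1 + exp(2*I*pi/3) + exp(-2*I*pi/3) = 0.)
Hence the multiplicities are chi_1: 1. Dimension check: dim(chi_2)*dim(chi_4) = 1*1 = 1 and sum (mult * dim) = 1*1 = 1.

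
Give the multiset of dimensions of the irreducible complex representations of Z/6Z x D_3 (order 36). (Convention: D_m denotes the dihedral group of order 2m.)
Dimensions: 1, 1, 1, 1, 1, 1, 1, 1, 1, 1, 1, 1, 2, 2, 2, 2, 2, 2

Justification: There are 18 irreducibles (= number of conjugacy classes). Their dimensions d_i satisfy sum d_i^2 = |G| = 36: 1 + 1 + 1 + 1 + 1 + 1 + 1 + 1 + 1 + 1 + 1 + 1 + 4 + 4 + 4 + 4 + 4 + 4 = 36. (For the product with Z/6Z: each of the 6 1-dim characters of Z/6Z tensors with each irrep of D_3, giving 6 copies of each D_3-dimension.)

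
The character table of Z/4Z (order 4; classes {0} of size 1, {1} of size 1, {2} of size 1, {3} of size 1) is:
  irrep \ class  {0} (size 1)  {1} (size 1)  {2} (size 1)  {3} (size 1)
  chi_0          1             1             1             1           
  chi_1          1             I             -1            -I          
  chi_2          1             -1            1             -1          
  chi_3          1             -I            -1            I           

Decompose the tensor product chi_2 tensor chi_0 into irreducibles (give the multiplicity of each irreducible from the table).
chi_2 tensor chi_0 = chi_2 (all other irreducibles have multiplicity 0).

Explanation: The character of a tensor product is the pointwise product (chi_2 * chi_0)(C) = chi_2(C) * chi_0(C):
  {0}: (1)*(1), {1}: (-1)*(1), {2}: (1)*(1), {3}: (-1)*(1)
so (chi_2 * chi_0) takes values
  {0} -> 1, {1} -> -1, {2} -> 1, {3} -> -1.
Now take the inner product of this character with each irreducible chi from the table, <chi_2*chi_0, chi> = (1/4) sum_C |C| (chi_2*chi_0)(C) conj(chi(C)):
  <chi_2*chi_0, chi_0> = (1/4)[1*(1)*conj(1) + 1*(-1)*conj(1) + 1*(1)*conj(1) + 1*(-1)*conj(1)]
      = (1/4)[(1) + (-1) + (1) + (-1)] = 0/4 = 0
  <chi_2*chi_0, chi_1> = (1/4)[1*(1)*conj(1) + 1*(-1)*conj(I) + 1*(1)*conj(-1) + 1*(-1)*conj(-I)]
      = (1/4)[(1) + (I) + (-1) + (-I)] = 0/4 = 0
  <chi_2*chi_0, chi_2> = (1/4)[1*(1)*conj(1) + 1*(-1)*conj(-1) + 1*(1)*conj(1) + 1*(-1)*conj(-1)]
      = (1/4)[(1) + (1) + (1) + (1)] = 4/4 = 1
  <chi_2*chi_0, chi_3> = (1/4)[1*(1)*conj(1) + 1*(-1)*conj(-I) + 1*(1)*conj(-1) + 1*(-1)*conj(I)]
      = (1/4)[(1) + (-I) + (-1) + (I)] = 0/4 = 0
(Exp terms are combined using exp(i*s)*conj(exp(i*t)) = exp(i*(s-t)), and sums of them are collapsed using the identity that for every m > 1 the m distinct m-th roots of unity sum to 0, e.g. 1 + exp(2*I*pi/3) + exp(-2*I*pi/3) = 0.)
Hence the multiplicities are chi_2: 1. Dimension check: dim(chi_2)*dim(chi_0) = 1*1 = 1 and sum (mult * dim) = 1*1 = 1.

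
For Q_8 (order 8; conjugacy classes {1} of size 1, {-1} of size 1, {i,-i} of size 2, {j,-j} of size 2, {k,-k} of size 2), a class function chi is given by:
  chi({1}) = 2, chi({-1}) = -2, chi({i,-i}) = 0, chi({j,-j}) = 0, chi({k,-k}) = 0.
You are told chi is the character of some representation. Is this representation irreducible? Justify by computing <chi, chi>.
Irreducible: <chi, chi> = 1.

Working: <chi, chi> = (1/|G|) sum_C |C| * |chi(C)|^2 = (1/8)[1*|2|^2 + 1*|-2|^2 + 2*|0|^2 + 2*|0|^2 + 2*|0|^2]
  = (1/8)[(4) + (4) + (0) + (0) + (0)] = 8/8 = 1.
A character is irreducible iff <chi, chi> = 1, so this representation is irreducible.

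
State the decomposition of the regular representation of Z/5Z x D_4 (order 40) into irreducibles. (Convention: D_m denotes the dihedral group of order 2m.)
Each irreducible V_i of dimension d_i appears with multiplicity d_i, i.e. rho_reg = (direct sum over all irreducibles V_i) d_i V_i. The irreducible dimensions for Z/5Z x D_4 are 1, 1, 1, 1, 1, 1, 1, 1, 1, 1, 1, 1, 1, 1, 1, 1, 1, 1, 1, 1, 2, 2, 2, 2, 2: 20 irreducibles of dimension 1, each with multiplicity 1; 5 irreducibles of dimension 2, each with multiplicity 2. Total dimension 20*1*1 + 5*2*2 = 40 = |G|.

Why: General theorem: in the regular representation of a finite group G, each irreducible appears with multiplicity equal to its dimension. Check: dim(rho_reg) = sum d_i^2 = 1 + 1 + 1 + 1 + 1 + 1 + 1 + 1 + 1 + 1 + 1 + 1 + 1 + 1 + 1 + 1 + 1 + 1 + 1 + 1 + 4 + 4 + 4 + 4 + 4 = 40 = |G|.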